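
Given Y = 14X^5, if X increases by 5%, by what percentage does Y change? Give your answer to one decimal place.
27.6%

For Y = 14X^5:
If X → X(1 + 0.05)
Then Y → Y · (1 + 0.05)^5
     ≈ Y · 1.2763

Percentage change = ((1 + 0.05)^5 − 1) × 100% ≈ 27.6%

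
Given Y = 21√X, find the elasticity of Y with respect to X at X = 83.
Elasticity = 1/2

Elasticity = (dY/dX) · (X/Y)

dY/dX = 21/(2·√X)
At X = 83: dY/dX = 21·√83/166, Y = 21·√83

Elasticity = (21·√83/166) · (83 / (21·√83)) = 1/2

Interpretation: for a small percentage change in X, the percentage change in Y is approximately 0.50 times as large.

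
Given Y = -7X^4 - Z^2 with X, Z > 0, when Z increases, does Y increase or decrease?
Y decreases

Taking the partial derivative:
∂Y/∂Z = -2Z

∂Y/∂Z = -2Z < 0 (assuming positive values)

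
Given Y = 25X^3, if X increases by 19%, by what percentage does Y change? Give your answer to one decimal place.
68.5%

For Y = 25X^3:
If X → X(1 + 0.19)
Then Y → Y · (1 + 0.19)^3
     ≈ Y · 1.6852

Percentage change = ((1 + 0.19)^3 − 1) × 100% ≈ 68.5%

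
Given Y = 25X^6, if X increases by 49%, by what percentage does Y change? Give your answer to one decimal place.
994.3%

For Y = 25X^6:
If X → X(1 + 0.49)
Then Y → Y · (1 + 0.49)^6
     ≈ Y · 10.9425

Percentage change = ((1 + 0.49)^6 − 1) × 100% ≈ 994.3%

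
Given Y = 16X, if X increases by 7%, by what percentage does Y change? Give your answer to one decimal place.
7.0%

For Y = 16X:
If X → X(1 + 0.07)
Then Y → Y · (1 + 0.07)^1
     = Y · 1.0700

Percentage change = ((1 + 0.07)^1 − 1) × 100% = 7.0%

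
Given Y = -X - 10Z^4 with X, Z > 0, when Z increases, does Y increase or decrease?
Y decreases

Taking the partial derivative:
∂Y/∂Z = -40Z^3

∂Y/∂Z = -40Z^3 < 0 (assuming positive values)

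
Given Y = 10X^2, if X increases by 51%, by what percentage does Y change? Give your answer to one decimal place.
128.0%

For Y = 10X^2:
If X → X(1 + 0.51)
Then Y → Y · (1 + 0.51)^2
     = Y · 2.2801

Percentage change = ((1 + 0.51)^2 − 1) × 100% ≈ 128.0%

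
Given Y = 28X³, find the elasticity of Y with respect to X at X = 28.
Elasticity = 3

Elasticity = (dY/dX) · (X/Y)

dY/dX = 84·X²
At X = 28: dY/dX = 65856, Y = 614656

Elasticity = 65856 · (28 / 614656) = 3

Interpretation: for a small percentage change in X, the percentage change in Y is approximately 3.00 times as large.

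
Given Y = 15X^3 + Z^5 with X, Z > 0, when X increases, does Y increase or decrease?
Y increases

Taking the partial derivative:
∂Y/∂X = 45X^2

∂Y/∂X = 45X^2 > 0 (assuming positive values)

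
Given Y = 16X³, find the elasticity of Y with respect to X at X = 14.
Elasticity = 3

Elasticity = (dY/dX) · (X/Y)

dY/dX = 48·X²
At X = 14: dY/dX = 9408, Y = 43904

Elasticity = 9408 · (14 / 43904) = 3

Interpretation: for a small percentage change in X, the percentage change in Y is approximately 3.00 times as large.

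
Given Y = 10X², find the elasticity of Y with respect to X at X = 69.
Elasticity = 2

Elasticity = (dY/dX) · (X/Y)

dY/dX = 20·X
At X = 69: dY/dX = 1380, Y = 47610

Elasticity = 1380 · (69 / 47610) = 2

Interpretation: for a small percentage change in X, the percentage change in Y is approximately 2.00 times as large.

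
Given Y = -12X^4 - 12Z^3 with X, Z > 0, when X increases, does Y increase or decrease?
Y decreases

Taking the partial derivative:
∂Y/∂X = -48X^3

∂Y/∂X = -48X^3 < 0 (assuming positive values)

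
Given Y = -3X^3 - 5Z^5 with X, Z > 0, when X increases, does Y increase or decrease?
Y decreases

Taking the partial derivative:
∂Y/∂X = -9X^2

∂Y/∂X = -9X^2 < 0 (assuming positive values)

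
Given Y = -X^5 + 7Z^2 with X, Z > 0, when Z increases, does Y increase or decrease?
Y increases

Taking the partial derivative:
∂Y/∂Z = 14Z

∂Y/∂Z = 14Z > 0 (assuming positive values)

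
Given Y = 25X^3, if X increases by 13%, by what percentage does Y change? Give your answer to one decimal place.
44.3%

For Y = 25X^3:
If X → X(1 + 0.13)
Then Y → Y · (1 + 0.13)^3
     ≈ Y · 1.4429

Percentage change = ((1 + 0.13)^3 − 1) × 100% ≈ 44.3%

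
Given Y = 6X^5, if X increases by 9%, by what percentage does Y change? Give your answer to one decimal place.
53.9%

For Y = 6X^5:
If X → X(1 + 0.09)
Then Y → Y · (1 + 0.09)^5
     ≈ Y · 1.5386

Percentage change = ((1 + 0.09)^5 − 1) × 100% ≈ 53.9%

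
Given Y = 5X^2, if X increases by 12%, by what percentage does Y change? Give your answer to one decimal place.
25.4%

For Y = 5X^2:
If X → X(1 + 0.12)
Then Y → Y · (1 + 0.12)^2
     = Y · 1.2544

Percentage change = ((1 + 0.12)^2 − 1) × 100% ≈ 25.4%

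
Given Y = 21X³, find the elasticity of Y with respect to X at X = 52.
Elasticity = 3

Elasticity = (dY/dX) · (X/Y)

dY/dX = 63·X²
At X = 52: dY/dX = 170352, Y = 2952768

Elasticity = 170352 · (52 / 2952768) = 3

Interpretation: for a small percentage change in X, the percentage change in Y is approximately 3.00 times as large.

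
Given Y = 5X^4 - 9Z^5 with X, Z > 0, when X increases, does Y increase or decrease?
Y increases

Taking the partial derivative:
∂Y/∂X = 20X^3

∂Y/∂X = 20X^3 > 0 (assuming positive values)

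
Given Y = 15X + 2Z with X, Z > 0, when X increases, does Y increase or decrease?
Y increases

Taking the partial derivative:
∂Y/∂X = 15

∂Y/∂X = 15 > 0 (assuming positive values)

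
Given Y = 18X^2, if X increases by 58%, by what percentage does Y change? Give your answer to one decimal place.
149.6%

For Y = 18X^2:
If X → X(1 + 0.58)
Then Y → Y · (1 + 0.58)^2
     = Y · 2.4964

Percentage change = ((1 + 0.58)^2 − 1) × 100% ≈ 149.6%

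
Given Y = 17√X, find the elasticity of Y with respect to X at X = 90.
Elasticity = 1/2

Elasticity = (dY/dX) · (X/Y)

dY/dX = 17/(2·√X)
At X = 90: dY/dX = 17·√10/60, Y = 51·√10

Elasticity = (17·√10/60) · (90 / (51·√10)) = 1/2

Interpretation: for a small percentage change in X, the percentage change in Y is approximately 0.50 times as large.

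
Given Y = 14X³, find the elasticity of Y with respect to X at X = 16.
Elasticity = 3

Elasticity = (dY/dX) · (X/Y)

dY/dX = 42·X²
At X = 16: dY/dX = 10752, Y = 57344

Elasticity = 10752 · (16 / 57344) = 3

Interpretation: for a small percentage change in X, the percentage change in Y is approximately 3.00 times as large.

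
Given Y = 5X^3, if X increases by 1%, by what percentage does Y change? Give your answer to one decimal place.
3.0%

For Y = 5X^3:
If X → X(1 + 0.01)
Then Y → Y · (1 + 0.01)^3
     ≈ Y · 1.0303

Percentage change = ((1 + 0.01)^3 − 1) × 100% ≈ 3.0%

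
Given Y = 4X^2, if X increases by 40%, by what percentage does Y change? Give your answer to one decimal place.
96.0%

For Y = 4X^2:
If X → X(1 + 0.4)
Then Y → Y · (1 + 0.4)^2
     = Y · 1.9600

Percentage change = ((1 + 0.4)^2 − 1) × 100% = 96.0%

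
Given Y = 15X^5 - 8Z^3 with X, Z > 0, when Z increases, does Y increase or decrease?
Y decreases

Taking the partial derivative:
∂Y/∂Z = -24Z^2

∂Y/∂Z = -24Z^2 < 0 (assuming positive values)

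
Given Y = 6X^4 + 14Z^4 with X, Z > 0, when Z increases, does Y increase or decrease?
Y increases

Taking the partial derivative:
∂Y/∂Z = 56Z^3

∂Y/∂Z = 56Z^3 > 0 (assuming positive values)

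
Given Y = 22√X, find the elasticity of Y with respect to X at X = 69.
Elasticity = 1/2

Elasticity = (dY/dX) · (X/Y)

dY/dX = 11/√X
At X = 69: dY/dX = 11·√69/69, Y = 22·√69

Elasticity = (11·√69/69) · (69 / (22·√69)) = 1/2

Interpretation: for a small percentage change in X, the percentage change in Y is approximately 0.50 times as large.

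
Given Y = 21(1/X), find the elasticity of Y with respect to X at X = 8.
Elasticity = -1

Elasticity = (dY/dX) · (X/Y)

dY/dX = -21/X²
At X = 8: dY/dX = -21/64, Y = 21/8

Elasticity = (-21/64) · (8 / (21/8)) = -1

Interpretation: for a small percentage change in X, the percentage change in Y is approximately -1.00 times as large.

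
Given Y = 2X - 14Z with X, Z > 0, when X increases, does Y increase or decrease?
Y increases

Taking the partial derivative:
∂Y/∂X = 2

∂Y/∂X = 2 > 0 (assuming positive values)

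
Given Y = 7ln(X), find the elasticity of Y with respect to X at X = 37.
Elasticity = 1/ln(37) ≈ 0.2769

Elasticity = (dY/dX) · (X/Y)

dY/dX = 7/X
At X = 37: dY/dX = 7/37, Y = 7·ln(37)

Elasticity = (7/37) · (37 / (7·ln(37))) = 1/ln(37) ≈ 0.2769

Interpretation: for a small percentage change in X, the percentage change in Y is approximately 0.28 times as large.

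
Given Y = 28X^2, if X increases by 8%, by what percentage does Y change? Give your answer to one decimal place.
16.6%

For Y = 28X^2:
If X → X(1 + 0.08)
Then Y → Y · (1 + 0.08)^2
     = Y · 1.1664

Percentage change = ((1 + 0.08)^2 − 1) × 100% ≈ 16.6%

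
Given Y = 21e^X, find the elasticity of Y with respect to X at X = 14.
Elasticity = 14

Elasticity = (dY/dX) · (X/Y)

dY/dX = 21·e^X
At X = 14: dY/dX = 21·e^14, Y = 21·e^14

Elasticity = (21·e^14) · (14 / (21·e^14)) = 14

Interpretation: for a small percentage change in X, the percentage change in Y is approximately 14.00 times as large.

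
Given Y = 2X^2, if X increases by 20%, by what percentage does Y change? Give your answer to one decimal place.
44.0%

For Y = 2X^2:
If X → X(1 + 0.2)
Then Y → Y · (1 + 0.2)^2
     = Y · 1.4400

Percentage change = ((1 + 0.2)^2 − 1) × 100% = 44.0%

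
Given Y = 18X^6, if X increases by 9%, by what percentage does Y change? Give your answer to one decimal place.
67.7%

For Y = 18X^6:
If X → X(1 + 0.09)
Then Y → Y · (1 + 0.09)^6
     ≈ Y · 1.6771

Percentage change = ((1 + 0.09)^6 − 1) × 100% ≈ 67.7%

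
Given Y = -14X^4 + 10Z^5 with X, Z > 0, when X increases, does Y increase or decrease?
Y decreases

Taking the partial derivative:
∂Y/∂X = -56X^3

∂Y/∂X = -56X^3 < 0 (assuming positive values)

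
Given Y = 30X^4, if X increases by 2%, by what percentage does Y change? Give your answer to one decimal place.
8.2%

For Y = 30X^4:
If X → X(1 + 0.02)
Then Y → Y · (1 + 0.02)^4
     ≈ Y · 1.0824

Percentage change = ((1 + 0.02)^4 − 1) × 100% ≈ 8.2%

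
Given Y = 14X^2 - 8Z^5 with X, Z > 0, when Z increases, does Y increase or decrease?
Y decreases

Taking the partial derivative:
∂Y/∂Z = -40Z^4

∂Y/∂Z = -40Z^4 < 0 (assuming positive values)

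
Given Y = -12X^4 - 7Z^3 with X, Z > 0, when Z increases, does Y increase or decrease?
Y decreases

Taking the partial derivative:
∂Y/∂Z = -21Z^2

∂Y/∂Z = -21Z^2 < 0 (assuming positive values)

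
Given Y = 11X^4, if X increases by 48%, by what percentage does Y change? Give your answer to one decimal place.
379.8%

For Y = 11X^4:
If X → X(1 + 0.48)
Then Y → Y · (1 + 0.48)^4
     ≈ Y · 4.7979

Percentage change = ((1 + 0.48)^4 − 1) × 100% ≈ 379.8%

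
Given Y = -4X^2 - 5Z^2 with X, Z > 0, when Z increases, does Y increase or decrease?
Y decreases

Taking the partial derivative:
∂Y/∂Z = -10Z

∂Y/∂Z = -10Z < 0 (assuming positive values)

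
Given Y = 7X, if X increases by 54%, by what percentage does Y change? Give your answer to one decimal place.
54.0%

For Y = 7X:
If X → X(1 + 0.54)
Then Y → Y · (1 + 0.54)^1
     = Y · 1.5400

Percentage change = ((1 + 0.54)^1 − 1) × 100% = 54.0%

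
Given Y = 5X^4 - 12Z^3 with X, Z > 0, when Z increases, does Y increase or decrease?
Y decreases

Taking the partial derivative:
∂Y/∂Z = -36Z^2

∂Y/∂Z = -36Z^2 < 0 (assuming positive values)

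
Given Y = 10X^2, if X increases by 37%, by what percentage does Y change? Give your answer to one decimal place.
87.7%

For Y = 10X^2:
If X → X(1 + 0.37)
Then Y → Y · (1 + 0.37)^2
     = Y · 1.8769

Percentage change = ((1 + 0.37)^2 − 1) × 100% ≈ 87.7%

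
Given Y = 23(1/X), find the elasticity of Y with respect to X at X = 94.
Elasticity = -1

Elasticity = (dY/dX) · (X/Y)

dY/dX = -23/X²
At X = 94: dY/dX = -23/8836, Y = 23/94

Elasticity = (-23/8836) · (94 / (23/94)) = -1

Interpretation: for a small percentage change in X, the percentage change in Y is approximately -1.00 times as large.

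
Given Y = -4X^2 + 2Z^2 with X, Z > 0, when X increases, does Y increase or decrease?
Y decreases

Taking the partial derivative:
∂Y/∂X = -8X

∂Y/∂X = -8X < 0 (assuming positive values)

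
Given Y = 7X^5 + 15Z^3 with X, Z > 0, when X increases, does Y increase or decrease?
Y increases

Taking the partial derivative:
∂Y/∂X = 35X^4

∂Y/∂X = 35X^4 > 0 (assuming positive values)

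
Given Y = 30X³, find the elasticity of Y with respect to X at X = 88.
Elasticity = 3

Elasticity = (dY/dX) · (X/Y)

dY/dX = 90·X²
At X = 88: dY/dX = 696960, Y = 20444160

Elasticity = 696960 · (88 / 20444160) = 3

Interpretation: for a small percentage change in X, the percentage change in Y is approximately 3.00 times as large.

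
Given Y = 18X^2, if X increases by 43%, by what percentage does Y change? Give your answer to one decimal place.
104.5%

For Y = 18X^2:
If X → X(1 + 0.43)
Then Y → Y · (1 + 0.43)^2
     = Y · 2.0449

Percentage change = ((1 + 0.43)^2 − 1) × 100% ≈ 104.5%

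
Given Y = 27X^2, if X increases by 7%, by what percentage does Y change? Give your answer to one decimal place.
14.5%

For Y = 27X^2:
If X → X(1 + 0.07)
Then Y → Y · (1 + 0.07)^2
     = Y · 1.1449

Percentage change = ((1 + 0.07)^2 − 1) × 100% ≈ 14.5%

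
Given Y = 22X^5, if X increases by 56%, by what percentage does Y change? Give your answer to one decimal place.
823.9%

For Y = 22X^5:
If X → X(1 + 0.56)
Then Y → Y · (1 + 0.56)^5
     ≈ Y · 9.2390

Percentage change = ((1 + 0.56)^5 − 1) × 100% ≈ 823.9%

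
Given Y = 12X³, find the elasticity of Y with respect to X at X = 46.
Elasticity = 3

Elasticity = (dY/dX) · (X/Y)

dY/dX = 36·X²
At X = 46: dY/dX = 76176, Y = 1168032

Elasticity = 76176 · (46 / 1168032) = 3

Interpretation: for a small percentage change in X, the percentage change in Y is approximately 3.00 times as large.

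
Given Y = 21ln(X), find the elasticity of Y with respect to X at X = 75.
Elasticity = 1/ln(75) ≈ 0.2316

Elasticity = (dY/dX) · (X/Y)

dY/dX = 21/X
At X = 75: dY/dX = 7/25, Y = 21·ln(75)

Elasticity = (7/25) · (75 / (21·ln(75))) = 1/ln(75) ≈ 0.2316

Interpretation: for a small percentage change in X, the percentage change in Y is approximately 0.23 times as large.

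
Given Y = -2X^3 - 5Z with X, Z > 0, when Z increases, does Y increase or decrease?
Y decreases

Taking the partial derivative:
∂Y/∂Z = -5

∂Y/∂Z = -5 < 0 (assuming positive values)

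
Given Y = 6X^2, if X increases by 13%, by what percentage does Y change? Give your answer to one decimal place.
27.7%

For Y = 6X^2:
If X → X(1 + 0.13)
Then Y → Y · (1 + 0.13)^2
     = Y · 1.2769

Percentage change = ((1 + 0.13)^2 − 1) × 100% ≈ 27.7%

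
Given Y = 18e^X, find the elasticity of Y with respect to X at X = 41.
Elasticity = 41

Elasticity = (dY/dX) · (X/Y)

dY/dX = 18·e^X
At X = 41: dY/dX = 18·e^41, Y = 18·e^41

Elasticity = (18·e^41) · (41 / (18·e^41)) = 41

Interpretation: for a small percentage change in X, the percentage change in Y is approximately 41.00 times as large.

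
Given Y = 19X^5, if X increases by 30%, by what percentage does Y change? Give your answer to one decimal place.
271.3%

For Y = 19X^5:
If X → X(1 + 0.3)
Then Y → Y · (1 + 0.3)^5
     ≈ Y · 3.7129

Percentage change = ((1 + 0.3)^5 − 1) × 100% ≈ 271.3%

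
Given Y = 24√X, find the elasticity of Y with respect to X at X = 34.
Elasticity = 1/2

Elasticity = (dY/dX) · (X/Y)

dY/dX = 12/√X
At X = 34: dY/dX = 6·√34/17, Y = 24·√34

Elasticity = (6·√34/17) · (34 / (24·√34)) = 1/2

Interpretation: for a small percentage change in X, the percentage change in Y is approximately 0.50 times as large.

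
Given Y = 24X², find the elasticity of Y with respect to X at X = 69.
Elasticity = 2

Elasticity = (dY/dX) · (X/Y)

dY/dX = 48·X
At X = 69: dY/dX = 3312, Y = 114264

Elasticity = 3312 · (69 / 114264) = 2

Interpretation: for a small percentage change in X, the percentage change in Y is approximately 2.00 times as large.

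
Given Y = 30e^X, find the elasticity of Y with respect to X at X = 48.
Elasticity = 48

Elasticity = (dY/dX) · (X/Y)

dY/dX = 30·e^X
At X = 48: dY/dX = 30·e^48, Y = 30·e^48

Elasticity = (30·e^48) · (48 / (30·e^48)) = 48

Interpretation: for a small percentage change in X, the percentage change in Y is approximately 48.00 times as large.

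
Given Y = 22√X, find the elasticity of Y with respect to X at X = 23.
Elasticity = 1/2

Elasticity = (dY/dX) · (X/Y)

dY/dX = 11/√X
At X = 23: dY/dX = 11·√23/23, Y = 22·√23

Elasticity = (11·√23/23) · (23 / (22·√23)) = 1/2

Interpretation: for a small percentage change in X, the percentage change in Y is approximately 0.50 times as large.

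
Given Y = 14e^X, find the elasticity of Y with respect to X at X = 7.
Elasticity = 7

Elasticity = (dY/dX) · (X/Y)

dY/dX = 14·e^X
At X = 7: dY/dX = 14·e^7, Y = 14·e^7

Elasticity = (14·e^7) · (7 / (14·e^7)) = 7

Interpretation: for a small percentage change in X, the percentage change in Y is approximately 7.00 times as large.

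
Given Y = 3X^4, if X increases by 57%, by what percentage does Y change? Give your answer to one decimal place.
507.6%

For Y = 3X^4:
If X → X(1 + 0.57)
Then Y → Y · (1 + 0.57)^4
     ≈ Y · 6.0757

Percentage change = ((1 + 0.57)^4 − 1) × 100% ≈ 507.6%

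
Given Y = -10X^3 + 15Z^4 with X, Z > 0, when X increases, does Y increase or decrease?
Y decreases

Taking the partial derivative:
∂Y/∂X = -30X^2

∂Y/∂X = -30X^2 < 0 (assuming positive values)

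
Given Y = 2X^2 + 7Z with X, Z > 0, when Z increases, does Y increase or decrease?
Y increases

Taking the partial derivative:
∂Y/∂Z = 7

∂Y/∂Z = 7 > 0 (assuming positive values)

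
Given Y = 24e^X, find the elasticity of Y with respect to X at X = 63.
Elasticity = 63

Elasticity = (dY/dX) · (X/Y)

dY/dX = 24·e^X
At X = 63: dY/dX = 24·e^63, Y = 24·e^63

Elasticity = (24·e^63) · (63 / (24·e^63)) = 63

Interpretation: for a small percentage change in X, the percentage change in Y is approximately 63.00 times as large.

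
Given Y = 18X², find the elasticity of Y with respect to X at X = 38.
Elasticity = 2

Elasticity = (dY/dX) · (X/Y)

dY/dX = 36·X
At X = 38: dY/dX = 1368, Y = 25992

Elasticity = 1368 · (38 / 25992) = 2

Interpretation: for a small percentage change in X, the percentage change in Y is approximately 2.00 times as large.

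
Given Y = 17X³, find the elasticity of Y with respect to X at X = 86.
Elasticity = 3

Elasticity = (dY/dX) · (X/Y)

dY/dX = 51·X²
At X = 86: dY/dX = 377196, Y = 10812952

Elasticity = 377196 · (86 / 10812952) = 3

Interpretation: for a small percentage change in X, the percentage change in Y is approximately 3.00 times as large.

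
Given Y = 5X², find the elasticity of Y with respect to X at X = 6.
Elasticity = 2

Elasticity = (dY/dX) · (X/Y)

dY/dX = 10·X
At X = 6: dY/dX = 60, Y = 180

Elasticity = 60 · (6 / 180) = 2

Interpretation: for a small percentage change in X, the percentage change in Y is approximately 2.00 times as large.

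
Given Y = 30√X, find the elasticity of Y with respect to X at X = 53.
Elasticity = 1/2

Elasticity = (dY/dX) · (X/Y)

dY/dX = 15/√X
At X = 53: dY/dX = 15·√53/53, Y = 30·√53

Elasticity = (15·√53/53) · (53 / (30·√53)) = 1/2

Interpretation: for a small percentage change in X, the percentage change in Y is approximately 0.50 times as large.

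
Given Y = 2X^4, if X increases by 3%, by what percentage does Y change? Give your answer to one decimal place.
12.6%

For Y = 2X^4:
If X → X(1 + 0.03)
Then Y → Y · (1 + 0.03)^4
     ≈ Y · 1.1255

Percentage change = ((1 + 0.03)^4 − 1) × 100% ≈ 12.6%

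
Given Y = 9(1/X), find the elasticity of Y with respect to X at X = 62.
Elasticity = -1

Elasticity = (dY/dX) · (X/Y)

dY/dX = -9/X²
At X = 62: dY/dX = -9/3844, Y = 9/62

Elasticity = (-9/3844) · (62 / (9/62)) = -1

Interpretation: for a small percentage change in X, the percentage change in Y is approximately -1.00 times as large.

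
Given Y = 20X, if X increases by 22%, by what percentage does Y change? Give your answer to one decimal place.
22.0%

For Y = 20X:
If X → X(1 + 0.22)
Then Y → Y · (1 + 0.22)^1
     = Y · 1.2200

Percentage change = ((1 + 0.22)^1 − 1) × 100% = 22.0%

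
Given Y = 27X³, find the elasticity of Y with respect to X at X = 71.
Elasticity = 3

Elasticity = (dY/dX) · (X/Y)

dY/dX = 81·X²
At X = 71: dY/dX = 408321, Y = 9663597

Elasticity = 408321 · (71 / 9663597) = 3

Interpretation: for a small percentage change in X, the percentage change in Y is approximately 3.00 times as large.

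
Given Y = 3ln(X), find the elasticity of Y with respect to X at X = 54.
Elasticity = 1/ln(54) ≈ 0.2507

Elasticity = (dY/dX) · (X/Y)

dY/dX = 3/X
At X = 54: dY/dX = 1/18, Y = 3·ln(54)

Elasticity = (1/18) · (54 / (3·ln(54))) = 1/ln(54) ≈ 0.2507

Interpretation: for a small percentage change in X, the percentage change in Y is approximately 0.25 times as large.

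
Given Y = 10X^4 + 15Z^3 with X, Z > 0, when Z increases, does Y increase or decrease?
Y increases

Taking the partial derivative:
∂Y/∂Z = 45Z^2

∂Y/∂Z = 45Z^2 > 0 (assuming positive values)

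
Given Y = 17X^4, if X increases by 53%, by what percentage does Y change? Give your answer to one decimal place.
448.0%

For Y = 17X^4:
If X → X(1 + 0.53)
Then Y → Y · (1 + 0.53)^4
     ≈ Y · 5.4798

Percentage change = ((1 + 0.53)^4 − 1) × 100% ≈ 448.0%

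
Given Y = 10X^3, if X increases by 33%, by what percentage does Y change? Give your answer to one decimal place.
135.3%

For Y = 10X^3:
If X → X(1 + 0.33)
Then Y → Y · (1 + 0.33)^3
     ≈ Y · 2.3526

Percentage change = ((1 + 0.33)^3 − 1) × 100% ≈ 135.3%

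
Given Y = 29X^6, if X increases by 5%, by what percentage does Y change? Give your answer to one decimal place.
34.0%

For Y = 29X^6:
If X → X(1 + 0.05)
Then Y → Y · (1 + 0.05)^6
     ≈ Y · 1.3401

Percentage change = ((1 + 0.05)^6 − 1) × 100% ≈ 34.0%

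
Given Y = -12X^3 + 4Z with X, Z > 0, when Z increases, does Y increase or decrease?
Y increases

Taking the partial derivative:
∂Y/∂Z = 4

∂Y/∂Z = 4 > 0 (assuming positive values)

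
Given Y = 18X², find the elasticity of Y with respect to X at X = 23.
Elasticity = 2

Elasticity = (dY/dX) · (X/Y)

dY/dX = 36·X
At X = 23: dY/dX = 828, Y = 9522

Elasticity = 828 · (23 / 9522) = 2

Interpretation: for a small percentage change in X, the percentage change in Y is approximately 2.00 times as large.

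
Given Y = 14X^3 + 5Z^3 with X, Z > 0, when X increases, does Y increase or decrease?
Y increases

Taking the partial derivative:
∂Y/∂X = 42X^2

∂Y/∂X = 42X^2 > 0 (assuming positive values)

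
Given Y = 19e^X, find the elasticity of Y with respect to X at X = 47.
Elasticity = 47

Elasticity = (dY/dX) · (X/Y)

dY/dX = 19·e^X
At X = 47: dY/dX = 19·e^47, Y = 19·e^47

Elasticity = (19·e^47) · (47 / (19·e^47)) = 47

Interpretation: for a small percentage change in X, the percentage change in Y is approximately 47.00 times as large.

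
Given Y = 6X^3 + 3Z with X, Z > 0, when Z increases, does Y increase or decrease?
Y increases

Taking the partial derivative:
∂Y/∂Z = 3

∂Y/∂Z = 3 > 0 (assuming positive values)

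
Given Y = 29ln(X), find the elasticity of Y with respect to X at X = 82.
Elasticity = 1/ln(82) ≈ 0.2269

Elasticity = (dY/dX) · (X/Y)

dY/dX = 29/X
At X = 82: dY/dX = 29/82, Y = 29·ln(82)

Elasticity = (29/82) · (82 / (29·ln(82))) = 1/ln(82) ≈ 0.2269

Interpretation: for a small percentage change in X, the percentage change in Y is approximately 0.23 times as large.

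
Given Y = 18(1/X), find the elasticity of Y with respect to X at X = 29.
Elasticity = -1

Elasticity = (dY/dX) · (X/Y)

dY/dX = -18/X²
At X = 29: dY/dX = -18/841, Y = 18/29

Elasticity = (-18/841) · (29 / (18/29)) = -1

Interpretation: for a small percentage change in X, the percentage change in Y is approximately -1.00 times as large.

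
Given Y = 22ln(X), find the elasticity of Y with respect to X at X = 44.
Elasticity = 1/ln(44) ≈ 0.2643

Elasticity = (dY/dX) · (X/Y)

dY/dX = 22/X
At X = 44: dY/dX = 1/2, Y = 22·ln(44)

Elasticity = (1/2) · (44 / (22·ln(44))) = 1/ln(44) ≈ 0.2643

Interpretation: for a small percentage change in X, the percentage change in Y is approximately 0.26 times as large.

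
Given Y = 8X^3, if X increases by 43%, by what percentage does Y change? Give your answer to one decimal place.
192.4%

For Y = 8X^3:
If X → X(1 + 0.43)
Then Y → Y · (1 + 0.43)^3
     ≈ Y · 2.9242

Percentage change = ((1 + 0.43)^3 − 1) × 100% ≈ 192.4%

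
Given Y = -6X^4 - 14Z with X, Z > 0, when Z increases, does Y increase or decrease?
Y decreases

Taking the partial derivative:
∂Y/∂Z = -14

∂Y/∂Z = -14 < 0 (assuming positive values)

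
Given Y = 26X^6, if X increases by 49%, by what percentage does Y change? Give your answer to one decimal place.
994.3%

For Y = 26X^6:
If X → X(1 + 0.49)
Then Y → Y · (1 + 0.49)^6
     ≈ Y · 10.9425

Percentage change = ((1 + 0.49)^6 − 1) × 100% ≈ 994.3%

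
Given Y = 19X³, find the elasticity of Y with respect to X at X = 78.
Elasticity = 3

Elasticity = (dY/dX) · (X/Y)

dY/dX = 57·X²
At X = 78: dY/dX = 346788, Y = 9016488

Elasticity = 346788 · (78 / 9016488) = 3

Interpretation: for a small percentage change in X, the percentage change in Y is approximately 3.00 times as large.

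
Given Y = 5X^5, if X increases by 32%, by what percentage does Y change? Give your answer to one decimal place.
300.7%

For Y = 5X^5:
If X → X(1 + 0.32)
Then Y → Y · (1 + 0.32)^5
     ≈ Y · 4.0075

Percentage change = ((1 + 0.32)^5 − 1) × 100% ≈ 300.7%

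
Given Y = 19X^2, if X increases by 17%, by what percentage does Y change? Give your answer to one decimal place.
36.9%

For Y = 19X^2:
If X → X(1 + 0.17)
Then Y → Y · (1 + 0.17)^2
     = Y · 1.3689

Percentage change = ((1 + 0.17)^2 − 1) × 100% ≈ 36.9%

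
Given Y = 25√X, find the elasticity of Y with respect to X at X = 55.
Elasticity = 1/2

Elasticity = (dY/dX) · (X/Y)

dY/dX = 25/(2·√X)
At X = 55: dY/dX = 5·√55/22, Y = 25·√55

Elasticity = (5·√55/22) · (55 / (25·√55)) = 1/2

Interpretation: for a small percentage change in X, the percentage change in Y is approximately 0.50 times as large.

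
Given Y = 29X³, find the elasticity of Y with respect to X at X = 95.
Elasticity = 3

Elasticity = (dY/dX) · (X/Y)

dY/dX = 87·X²
At X = 95: dY/dX = 785175, Y = 24863875

Elasticity = 785175 · (95 / 24863875) = 3

Interpretation: for a small percentage change in X, the percentage change in Y is approximately 3.00 times as large.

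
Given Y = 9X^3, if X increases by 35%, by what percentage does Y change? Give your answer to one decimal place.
146.0%

For Y = 9X^3:
If X → X(1 + 0.35)
Then Y → Y · (1 + 0.35)^3
     ≈ Y · 2.4604

Percentage change = ((1 + 0.35)^3 − 1) × 100% ≈ 146.0%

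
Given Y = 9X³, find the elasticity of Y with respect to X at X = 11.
Elasticity = 3

Elasticity = (dY/dX) · (X/Y)

dY/dX = 27·X²
At X = 11: dY/dX = 3267, Y = 11979

Elasticity = 3267 · (11 / 11979) = 3

Interpretation: for a small percentage change in X, the percentage change in Y is approximately 3.00 times as large.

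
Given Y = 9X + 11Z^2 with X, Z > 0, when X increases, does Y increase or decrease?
Y increases

Taking the partial derivative:
∂Y/∂X = 9

∂Y/∂X = 9 > 0 (assuming positive values)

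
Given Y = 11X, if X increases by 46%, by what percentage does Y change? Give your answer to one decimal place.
46.0%

For Y = 11X:
If X → X(1 + 0.46)
Then Y → Y · (1 + 0.46)^1
     = Y · 1.4600

Percentage change = ((1 + 0.46)^1 − 1) × 100% = 46.0%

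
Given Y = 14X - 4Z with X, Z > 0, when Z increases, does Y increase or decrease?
Y decreases

Taking the partial derivative:
∂Y/∂Z = -4

∂Y/∂Z = -4 < 0 (assuming positive values)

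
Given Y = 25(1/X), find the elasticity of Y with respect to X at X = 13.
Elasticity = -1

Elasticity = (dY/dX) · (X/Y)

dY/dX = -25/X²
At X = 13: dY/dX = -25/169, Y = 25/13

Elasticity = (-25/169) · (13 / (25/13)) = -1

Interpretation: for a small percentage change in X, the percentage change in Y is approximately -1.00 times as large.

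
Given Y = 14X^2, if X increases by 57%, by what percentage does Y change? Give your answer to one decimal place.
146.5%

For Y = 14X^2:
If X → X(1 + 0.57)
Then Y → Y · (1 + 0.57)^2
     = Y · 2.4649

Percentage change = ((1 + 0.57)^2 − 1) × 100% ≈ 146.5%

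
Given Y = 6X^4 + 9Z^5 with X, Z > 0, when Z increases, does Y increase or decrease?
Y increases

Taking the partial derivative:
∂Y/∂Z = 45Z^4

∂Y/∂Z = 45Z^4 > 0 (assuming positive values)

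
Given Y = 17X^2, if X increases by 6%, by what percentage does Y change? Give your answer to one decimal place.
12.4%

For Y = 17X^2:
If X → X(1 + 0.06)
Then Y → Y · (1 + 0.06)^2
     = Y · 1.1236

Percentage change = ((1 + 0.06)^2 − 1) × 100% ≈ 12.4%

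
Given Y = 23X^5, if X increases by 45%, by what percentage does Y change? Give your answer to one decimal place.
541.0%

For Y = 23X^5:
If X → X(1 + 0.45)
Then Y → Y · (1 + 0.45)^5
     ≈ Y · 6.4097

Percentage change = ((1 + 0.45)^5 − 1) × 100% ≈ 541.0%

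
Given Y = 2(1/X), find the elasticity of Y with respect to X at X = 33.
Elasticity = -1

Elasticity = (dY/dX) · (X/Y)

dY/dX = -2/X²
At X = 33: dY/dX = -2/1089, Y = 2/33

Elasticity = (-2/1089) · (33 / (2/33)) = -1

Interpretation: for a small percentage change in X, the percentage change in Y is approximately -1.00 times as large.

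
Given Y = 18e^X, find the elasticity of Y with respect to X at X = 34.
Elasticity = 34

Elasticity = (dY/dX) · (X/Y)

dY/dX = 18·e^X
At X = 34: dY/dX = 18·e^34, Y = 18·e^34

Elasticity = (18·e^34) · (34 / (18·e^34)) = 34

Interpretation: for a small percentage change in X, the percentage change in Y is approximately 34.00 times as large.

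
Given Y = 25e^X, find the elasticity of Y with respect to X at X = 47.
Elasticity = 47

Elasticity = (dY/dX) · (X/Y)

dY/dX = 25·e^X
At X = 47: dY/dX = 25·e^47, Y = 25·e^47

Elasticity = (25·e^47) · (47 / (25·e^47)) = 47

Interpretation: for a small percentage change in X, the percentage change in Y is approximately 47.00 times as large.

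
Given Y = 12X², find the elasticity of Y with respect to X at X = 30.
Elasticity = 2

Elasticity = (dY/dX) · (X/Y)

dY/dX = 24·X
At X = 30: dY/dX = 720, Y = 10800

Elasticity = 720 · (30 / 10800) = 2

Interpretation: for a small percentage change in X, the percentage change in Y is approximately 2.00 times as large.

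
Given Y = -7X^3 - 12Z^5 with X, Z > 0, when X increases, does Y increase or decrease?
Y decreases

Taking the partial derivative:
∂Y/∂X = -21X^2

∂Y/∂X = -21X^2 < 0 (assuming positive values)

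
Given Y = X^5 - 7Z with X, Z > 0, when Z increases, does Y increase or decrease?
Y decreases

Taking the partial derivative:
∂Y/∂Z = -7

∂Y/∂Z = -7 < 0 (assuming positive values)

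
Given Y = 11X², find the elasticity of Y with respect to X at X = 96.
Elasticity = 2

Elasticity = (dY/dX) · (X/Y)

dY/dX = 22·X
At X = 96: dY/dX = 2112, Y = 101376

Elasticity = 2112 · (96 / 101376) = 2

Interpretation: for a small percentage change in X, the percentage change in Y is approximately 2.00 times as large.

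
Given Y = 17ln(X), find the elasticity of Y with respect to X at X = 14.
Elasticity = 1/ln(14) ≈ 0.3789

Elasticity = (dY/dX) · (X/Y)

dY/dX = 17/X
At X = 14: dY/dX = 17/14, Y = 17·ln(14)

Elasticity = (17/14) · (14 / (17·ln(14))) = 1/ln(14) ≈ 0.3789

Interpretation: for a small percentage change in X, the percentage change in Y is approximately 0.38 times as large.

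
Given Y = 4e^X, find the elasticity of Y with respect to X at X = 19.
Elasticity = 19

Elasticity = (dY/dX) · (X/Y)

dY/dX = 4·e^X
At X = 19: dY/dX = 4·e^19, Y = 4·e^19

Elasticity = (4·e^19) · (19 / (4·e^19)) = 19

Interpretation: for a small percentage change in X, the percentage change in Y is approximately 19.00 times as large.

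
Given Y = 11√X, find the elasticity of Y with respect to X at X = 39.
Elasticity = 1/2

Elasticity = (dY/dX) · (X/Y)

dY/dX = 11/(2·√X)
At X = 39: dY/dX = 11·√39/78, Y = 11·√39

Elasticity = (11·√39/78) · (39 / (11·√39)) = 1/2

Interpretation: for a small percentage change in X, the percentage change in Y is approximately 0.50 times as large.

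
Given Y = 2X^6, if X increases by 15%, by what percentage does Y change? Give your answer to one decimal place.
131.3%

For Y = 2X^6:
If X → X(1 + 0.15)
Then Y → Y · (1 + 0.15)^6
     ≈ Y · 2.3131

Percentage change = ((1 + 0.15)^6 − 1) × 100% ≈ 131.3%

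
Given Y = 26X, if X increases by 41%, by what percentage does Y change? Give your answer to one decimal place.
41.0%

For Y = 26X:
If X → X(1 + 0.41)
Then Y → Y · (1 + 0.41)^1
     = Y · 1.4100

Percentage change = ((1 + 0.41)^1 − 1) × 100% = 41.0%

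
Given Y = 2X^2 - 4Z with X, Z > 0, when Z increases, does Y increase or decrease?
Y decreases

Taking the partial derivative:
∂Y/∂Z = -4

∂Y/∂Z = -4 < 0 (assuming positive values)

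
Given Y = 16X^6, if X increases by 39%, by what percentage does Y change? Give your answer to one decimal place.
621.3%

For Y = 16X^6:
If X → X(1 + 0.39)
Then Y → Y · (1 + 0.39)^6
     ≈ Y · 7.2125

Percentage change = ((1 + 0.39)^6 − 1) × 100% ≈ 621.3%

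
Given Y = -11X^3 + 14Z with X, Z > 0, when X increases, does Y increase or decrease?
Y decreases

Taking the partial derivative:
∂Y/∂X = -33X^2

∂Y/∂X = -33X^2 < 0 (assuming positive values)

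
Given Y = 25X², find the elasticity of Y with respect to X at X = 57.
Elasticity = 2

Elasticity = (dY/dX) · (X/Y)

dY/dX = 50·X
At X = 57: dY/dX = 2850, Y = 81225

Elasticity = 2850 · (57 / 81225) = 2

Interpretation: for a small percentage change in X, the percentage change in Y is approximately 2.00 times as large.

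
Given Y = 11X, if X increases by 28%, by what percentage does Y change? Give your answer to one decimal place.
28.0%

For Y = 11X:
If X → X(1 + 0.28)
Then Y → Y · (1 + 0.28)^1
     = Y · 1.2800

Percentage change = ((1 + 0.28)^1 − 1) × 100% = 28.0%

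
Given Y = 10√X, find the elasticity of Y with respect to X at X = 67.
Elasticity = 1/2

Elasticity = (dY/dX) · (X/Y)

dY/dX = 5/√X
At X = 67: dY/dX = 5·√67/67, Y = 10·√67

Elasticity = (5·√67/67) · (67 / (10·√67)) = 1/2

Interpretation: for a small percentage change in X, the percentage change in Y is approximately 0.50 times as large.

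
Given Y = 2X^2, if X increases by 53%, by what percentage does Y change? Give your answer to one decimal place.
134.1%

For Y = 2X^2:
If X → X(1 + 0.53)
Then Y → Y · (1 + 0.53)^2
     = Y · 2.3409

Percentage change = ((1 + 0.53)^2 − 1) × 100% ≈ 134.1%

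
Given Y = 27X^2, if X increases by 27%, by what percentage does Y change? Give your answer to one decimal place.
61.3%

For Y = 27X^2:
If X → X(1 + 0.27)
Then Y → Y · (1 + 0.27)^2
     = Y · 1.6129

Percentage change = ((1 + 0.27)^2 − 1) × 100% ≈ 61.3%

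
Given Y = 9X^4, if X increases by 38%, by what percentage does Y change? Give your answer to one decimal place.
262.7%

For Y = 9X^4:
If X → X(1 + 0.38)
Then Y → Y · (1 + 0.38)^4
     ≈ Y · 3.6267

Percentage change = ((1 + 0.38)^4 − 1) × 100% ≈ 262.7%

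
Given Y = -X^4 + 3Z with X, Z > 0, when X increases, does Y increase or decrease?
Y decreases

Taking the partial derivative:
∂Y/∂X = -4X^3

∂Y/∂X = -4X^3 < 0 (assuming positive values)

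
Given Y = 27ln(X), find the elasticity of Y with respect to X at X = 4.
Elasticity = 1/ln(4) ≈ 0.7213

Elasticity = (dY/dX) · (X/Y)

dY/dX = 27/X
At X = 4: dY/dX = 27/4, Y = 27·ln(4)

Elasticity = (27/4) · (4 / (27·ln(4))) = 1/ln(4) ≈ 0.7213

Interpretation: for a small percentage change in X, the percentage change in Y is approximately 0.72 times as large.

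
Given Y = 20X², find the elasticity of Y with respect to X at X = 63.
Elasticity = 2

Elasticity = (dY/dX) · (X/Y)

dY/dX = 40·X
At X = 63: dY/dX = 2520, Y = 79380

Elasticity = 2520 · (63 / 79380) = 2

Interpretation: for a small percentage change in X, the percentage change in Y is approximately 2.00 times as large.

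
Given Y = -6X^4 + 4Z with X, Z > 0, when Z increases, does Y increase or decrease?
Y increases

Taking the partial derivative:
∂Y/∂Z = 4

∂Y/∂Z = 4 > 0 (assuming positive values)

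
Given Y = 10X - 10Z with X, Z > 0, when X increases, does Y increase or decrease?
Y increases

Taking the partial derivative:
∂Y/∂X = 10

∂Y/∂X = 10 > 0 (assuming positive values)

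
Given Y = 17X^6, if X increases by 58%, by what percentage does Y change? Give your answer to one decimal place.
1455.8%

For Y = 17X^6:
If X → X(1 + 0.58)
Then Y → Y · (1 + 0.58)^6
     ≈ Y · 15.5576

Percentage change = ((1 + 0.58)^6 − 1) × 100% ≈ 1455.8%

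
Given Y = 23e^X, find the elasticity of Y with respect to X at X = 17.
Elasticity = 17

Elasticity = (dY/dX) · (X/Y)

dY/dX = 23·e^X
At X = 17: dY/dX = 23·e^17, Y = 23·e^17

Elasticity = (23·e^17) · (17 / (23·e^17)) = 17

Interpretation: for a small percentage change in X, the percentage change in Y is approximately 17.00 times as large.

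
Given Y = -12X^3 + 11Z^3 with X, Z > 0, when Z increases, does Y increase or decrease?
Y increases

Taking the partial derivative:
∂Y/∂Z = 33Z^2

∂Y/∂Z = 33Z^2 > 0 (assuming positive values)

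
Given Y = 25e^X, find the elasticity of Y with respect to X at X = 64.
Elasticity = 64

Elasticity = (dY/dX) · (X/Y)

dY/dX = 25·e^X
At X = 64: dY/dX = 25·e^64, Y = 25·e^64

Elasticity = (25·e^64) · (64 / (25·e^64)) = 64

Interpretation: for a small percentage change in X, the percentage change in Y is approximately 64.00 times as large.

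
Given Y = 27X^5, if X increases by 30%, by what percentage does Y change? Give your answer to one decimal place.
271.3%

For Y = 27X^5:
If X → X(1 + 0.3)
Then Y → Y · (1 + 0.3)^5
     ≈ Y · 3.7129

Percentage change = ((1 + 0.3)^5 − 1) × 100% ≈ 271.3%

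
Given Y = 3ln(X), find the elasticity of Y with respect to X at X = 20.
Elasticity = 1/ln(20) ≈ 0.3338

Elasticity = (dY/dX) · (X/Y)

dY/dX = 3/X
At X = 20: dY/dX = 3/20, Y = 3·ln(20)

Elasticity = (3/20) · (20 / (3·ln(20))) = 1/ln(20) ≈ 0.3338

Interpretation: for a small percentage change in X, the percentage change in Y is approximately 0.33 times as large.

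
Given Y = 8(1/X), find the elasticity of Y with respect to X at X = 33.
Elasticity = -1

Elasticity = (dY/dX) · (X/Y)

dY/dX = -8/X²
At X = 33: dY/dX = -8/1089, Y = 8/33

Elasticity = (-8/1089) · (33 / (8/33)) = -1

Interpretation: for a small percentage change in X, the percentage change in Y is approximately -1.00 times as large.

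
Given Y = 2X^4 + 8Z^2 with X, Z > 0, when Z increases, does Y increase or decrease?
Y increases

Taking the partial derivative:
∂Y/∂Z = 16Z

∂Y/∂Z = 16Z > 0 (assuming positive values)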